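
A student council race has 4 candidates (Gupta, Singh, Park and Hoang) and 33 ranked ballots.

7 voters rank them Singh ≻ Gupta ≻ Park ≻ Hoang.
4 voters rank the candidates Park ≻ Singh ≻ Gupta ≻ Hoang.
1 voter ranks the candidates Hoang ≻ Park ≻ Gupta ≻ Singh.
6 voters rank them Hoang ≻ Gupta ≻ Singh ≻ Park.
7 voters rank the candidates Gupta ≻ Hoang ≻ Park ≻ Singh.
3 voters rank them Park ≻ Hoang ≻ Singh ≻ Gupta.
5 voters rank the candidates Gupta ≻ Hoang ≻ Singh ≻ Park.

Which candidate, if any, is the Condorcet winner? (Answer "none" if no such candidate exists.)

Gupta

Pairwise majorities:
Gupta vs Singh: Gupta preferred on 1+6+7+5 = 19 ballots; Gupta wins 19–14.
Gupta vs Park: Gupta is ranked higher on 7+6+7+5 = 25 ballots, Park on 8. Gupta wins 25–8.
Gupta vs Hoang: 7+4+7+5 = 23 for Gupta, 10 for Hoang — Gupta by 23–10.
Singh vs Park: 7+6+5 = 18 for Singh, 15 for Park — Singh by 18–15.
Singh vs Hoang: Singh preferred on 7+4 = 11 ballots; Hoang wins 22–11.
Park vs Hoang: 7+4+3 = 14 for Park, 19 for Hoang — Hoang by 19–14.
Gupta beats each of Singh, Park, Hoang — Gupta is the Condorcet winner.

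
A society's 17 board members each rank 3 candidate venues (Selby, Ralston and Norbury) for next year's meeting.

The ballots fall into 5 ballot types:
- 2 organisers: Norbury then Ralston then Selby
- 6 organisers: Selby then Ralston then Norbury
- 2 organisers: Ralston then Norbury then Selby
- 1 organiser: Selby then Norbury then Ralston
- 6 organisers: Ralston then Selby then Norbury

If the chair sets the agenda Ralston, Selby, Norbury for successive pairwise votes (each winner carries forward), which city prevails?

Ralston

Round 1: Ralston vs Selby — 10–7, Ralston advances.
Round 2: Ralston vs Norbury — 14–3, Ralston advances.
The agenda winner is Ralston.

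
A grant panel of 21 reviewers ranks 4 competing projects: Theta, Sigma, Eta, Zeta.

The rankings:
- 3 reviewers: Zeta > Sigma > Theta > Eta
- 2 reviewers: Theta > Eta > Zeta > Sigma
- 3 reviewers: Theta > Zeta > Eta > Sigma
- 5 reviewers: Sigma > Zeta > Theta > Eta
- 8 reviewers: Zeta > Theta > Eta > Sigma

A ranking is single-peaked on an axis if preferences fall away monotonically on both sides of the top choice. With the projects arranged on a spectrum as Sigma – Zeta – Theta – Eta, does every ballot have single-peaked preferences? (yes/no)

yes

Axis positions: Sigma=1, Zeta=2, Theta=3, Eta=4.
Faction 1 (peak Zeta at position 2): ranking walks positions 2-1-3-4, expanding outward from the peak — single-peaked.
Faction 2 (peak Theta at position 3): ranking walks positions 3-4-2-1, expanding outward from the peak — single-peaked.
Faction 3 (peak Theta at position 3): ranking walks positions 3-2-4-1, expanding outward from the peak — single-peaked.
Faction 4 (peak Sigma at position 1): ranking walks positions 1-2-3-4, expanding outward from the peak — single-peaked.
Faction 5 (peak Zeta at position 2): ranking walks positions 2-3-4-1, expanding outward from the peak — single-peaked.
Every ranking is single-peaked on this axis.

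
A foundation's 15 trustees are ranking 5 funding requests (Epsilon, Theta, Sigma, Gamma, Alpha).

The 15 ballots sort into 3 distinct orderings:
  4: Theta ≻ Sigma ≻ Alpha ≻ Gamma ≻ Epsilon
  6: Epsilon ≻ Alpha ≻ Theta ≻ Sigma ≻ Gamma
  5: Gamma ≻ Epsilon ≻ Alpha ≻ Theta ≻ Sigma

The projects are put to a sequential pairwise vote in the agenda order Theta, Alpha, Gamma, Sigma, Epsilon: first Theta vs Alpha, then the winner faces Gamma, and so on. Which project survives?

Round 1: Theta vs Alpha — 4–11, Alpha advances.
Round 2: Alpha vs Gamma — 10–5, Alpha advances.
Round 3: Alpha vs Sigma — 11–4, Alpha advances.
Round 4: Alpha vs Epsilon — 4–11, Epsilon advances.
Epsilon survives the agenda.

Epsilon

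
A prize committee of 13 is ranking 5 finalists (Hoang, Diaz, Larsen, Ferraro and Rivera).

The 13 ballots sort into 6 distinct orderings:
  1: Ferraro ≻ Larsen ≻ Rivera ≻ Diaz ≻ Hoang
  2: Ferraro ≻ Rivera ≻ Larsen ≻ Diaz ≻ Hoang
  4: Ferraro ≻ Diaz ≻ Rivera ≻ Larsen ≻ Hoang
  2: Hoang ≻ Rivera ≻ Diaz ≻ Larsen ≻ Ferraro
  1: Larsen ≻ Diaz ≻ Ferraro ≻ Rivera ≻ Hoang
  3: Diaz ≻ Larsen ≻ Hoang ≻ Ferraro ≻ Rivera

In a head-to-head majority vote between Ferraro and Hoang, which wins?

Ballots ranking Ferraro above Hoang: 1 + 2 + 4 + 1 = 8.
Ballots ranking Hoang above Ferraro: 13 − 8 = 5.
Ferraro wins the head-to-head 8–5.

Ferraro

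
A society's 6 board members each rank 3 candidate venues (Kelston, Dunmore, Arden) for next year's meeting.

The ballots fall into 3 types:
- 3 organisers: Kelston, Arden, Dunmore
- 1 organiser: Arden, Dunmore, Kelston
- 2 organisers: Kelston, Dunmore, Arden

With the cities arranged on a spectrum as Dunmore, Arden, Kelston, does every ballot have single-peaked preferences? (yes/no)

Axis positions: Dunmore=1, Arden=2, Kelston=3.
Type 1 (peak Kelston at position 3): ranking walks positions 3-2-1, expanding outward from the peak — single-peaked.
Type 2 (peak Arden at position 2): ranking walks positions 2-1-3, expanding outward from the peak — single-peaked.
Type 3: ranking walks positions 3-1-2; Dunmore is ranked above Arden even though Arden lies between Dunmore and the peak Kelston on the axis — preferences dip and rise again. Not single-peaked.
Type 3 violates single-peakedness, so the profile is not single-peaked on this axis.

no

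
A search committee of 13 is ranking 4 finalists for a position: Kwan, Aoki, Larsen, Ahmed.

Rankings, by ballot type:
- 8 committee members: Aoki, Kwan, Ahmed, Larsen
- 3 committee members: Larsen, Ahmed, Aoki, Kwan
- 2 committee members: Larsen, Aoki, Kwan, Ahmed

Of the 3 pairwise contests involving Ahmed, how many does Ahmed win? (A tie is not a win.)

Ahmed against each rival (13 committee members):
Ahmed vs Kwan: Ahmed is ranked higher on 3 ballots, Kwan on 10. Kwan wins 10–3.
Ahmed vs Aoki: Aoki, 10–3.
Ahmed–Larsen: Ahmed 8–5.
Ahmed beats Larsen; loses to Kwan, Aoki — 1 pairwise win.

1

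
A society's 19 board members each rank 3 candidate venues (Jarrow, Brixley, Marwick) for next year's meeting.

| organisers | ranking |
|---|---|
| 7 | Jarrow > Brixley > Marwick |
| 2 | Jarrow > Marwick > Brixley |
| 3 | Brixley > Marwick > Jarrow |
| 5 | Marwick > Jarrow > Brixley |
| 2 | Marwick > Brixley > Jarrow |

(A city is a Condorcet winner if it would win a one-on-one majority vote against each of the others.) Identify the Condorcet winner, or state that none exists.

none

Check each pair by majority over 19 ballots:
Jarrow vs Brixley: Jarrow, 14–5.
Jarrow–Marwick: Marwick 10–9.
Brixley vs Marwick: Brixley, 10–9.
Every city loses at least once (Jarrow loses to Marwick; Brixley loses to Jarrow; Marwick loses to Brixley). The majority relation contains the cycle Jarrow → Brixley → Marwick → Jarrow, so there is no Condorcet winner.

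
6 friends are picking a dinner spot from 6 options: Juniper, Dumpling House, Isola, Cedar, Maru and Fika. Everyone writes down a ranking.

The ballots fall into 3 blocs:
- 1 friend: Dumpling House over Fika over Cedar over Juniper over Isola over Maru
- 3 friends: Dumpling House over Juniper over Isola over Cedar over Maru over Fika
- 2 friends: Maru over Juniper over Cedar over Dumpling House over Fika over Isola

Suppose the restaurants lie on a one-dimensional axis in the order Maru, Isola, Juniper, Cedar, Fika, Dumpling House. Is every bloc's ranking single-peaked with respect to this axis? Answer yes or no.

Axis positions: Maru=1, Isola=2, Juniper=3, Cedar=4, Fika=5, Dumpling House=6.
Bloc 1 (peak Dumpling House at position 6): ranking walks positions 6-5-4-3-2-1, expanding outward from the peak — single-peaked.
Bloc 2: ranking walks positions 6-3-2-4-1-5; Juniper is ranked above Fika even though Fika lies between Juniper and the peak Dumpling House on the axis — preferences dip and rise again. Not single-peaked.
Bloc 3: ranking walks positions 1-3-4-6-5-2; Juniper is ranked above Isola even though Isola lies between Juniper and the peak Maru on the axis — preferences dip and rise again. Not single-peaked.
Bloc 2 violates single-peakedness, so the profile is not single-peaked on this axis.

no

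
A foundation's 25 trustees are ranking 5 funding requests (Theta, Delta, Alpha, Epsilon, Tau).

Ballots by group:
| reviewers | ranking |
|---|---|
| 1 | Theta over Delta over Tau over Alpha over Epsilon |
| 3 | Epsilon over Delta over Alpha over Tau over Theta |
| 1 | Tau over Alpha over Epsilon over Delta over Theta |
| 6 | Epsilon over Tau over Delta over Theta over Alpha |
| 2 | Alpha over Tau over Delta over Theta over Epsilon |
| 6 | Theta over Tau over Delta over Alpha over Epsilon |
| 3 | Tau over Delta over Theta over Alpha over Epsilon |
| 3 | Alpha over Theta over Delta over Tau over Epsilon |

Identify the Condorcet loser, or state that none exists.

Head-to-head results (25 reviewers):
Theta vs Delta: 10 to 15, Delta.
Theta vs Alpha: 1+6+6+3 = 16 for Theta, 9 for Alpha — Theta by 16–9.
Theta vs Epsilon: Theta, 15–10.
Theta–Tau: Tau 15–10.
Delta vs Alpha: Delta, 19–6.
Delta vs Epsilon: 15 to 10, Delta.
Delta vs Tau: 7 to 18, Tau.
Alpha vs Epsilon: 1+1+2+6+3+3 = 16 for Alpha, 9 for Epsilon — Alpha by 16–9.
Alpha–Tau: Tau 17–8.
Epsilon vs Tau: Tau, 16–9.
Epsilon loses to every other project — it is the Condorcet loser.

Epsilon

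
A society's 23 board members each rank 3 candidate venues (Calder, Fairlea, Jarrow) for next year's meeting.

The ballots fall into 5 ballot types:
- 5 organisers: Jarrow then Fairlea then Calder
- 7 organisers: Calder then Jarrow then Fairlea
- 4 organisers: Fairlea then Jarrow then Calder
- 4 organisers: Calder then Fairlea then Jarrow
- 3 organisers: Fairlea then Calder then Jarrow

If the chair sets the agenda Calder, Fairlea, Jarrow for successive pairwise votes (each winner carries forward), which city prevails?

Round 1: Calder vs Fairlea — 11–12, Fairlea advances.
Round 2: Fairlea vs Jarrow — 11–12, Jarrow advances.
Jarrow survives the agenda.

Jarrow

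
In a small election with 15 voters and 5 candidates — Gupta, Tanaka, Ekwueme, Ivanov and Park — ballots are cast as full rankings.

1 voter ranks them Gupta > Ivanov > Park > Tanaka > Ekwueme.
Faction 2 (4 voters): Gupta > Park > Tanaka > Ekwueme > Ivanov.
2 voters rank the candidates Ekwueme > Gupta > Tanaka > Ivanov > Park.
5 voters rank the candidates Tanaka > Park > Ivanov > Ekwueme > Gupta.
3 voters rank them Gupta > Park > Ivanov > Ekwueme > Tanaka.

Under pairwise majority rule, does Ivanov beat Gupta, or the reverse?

Ballots ranking Ivanov above Gupta: 5.
Ballots ranking Gupta above Ivanov: 15 − 5 = 10.
Gupta wins the head-to-head 10–5.

Gupta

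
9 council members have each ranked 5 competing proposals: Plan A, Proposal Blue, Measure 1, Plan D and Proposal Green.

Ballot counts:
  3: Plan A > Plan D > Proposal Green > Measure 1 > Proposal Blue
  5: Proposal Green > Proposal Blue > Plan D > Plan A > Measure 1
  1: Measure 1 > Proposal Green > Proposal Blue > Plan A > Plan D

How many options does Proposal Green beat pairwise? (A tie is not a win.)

4

Proposal Green against each rival (9 council members):
Proposal Green vs Plan A: Proposal Green preferred on 5+1 = 6 ballots; Proposal Green wins 6–3.
Proposal Green vs Proposal Blue: Proposal Green wins 9–0.
Proposal Green–Measure 1: Proposal Green 8–1.
Proposal Green vs Plan D: Proposal Green is ranked higher on 5+1 = 6 ballots, Plan D on 3. Proposal Green wins 6–3.
Proposal Green beats Plan A, Proposal Blue, Measure 1, Plan D — 4 pairwise wins.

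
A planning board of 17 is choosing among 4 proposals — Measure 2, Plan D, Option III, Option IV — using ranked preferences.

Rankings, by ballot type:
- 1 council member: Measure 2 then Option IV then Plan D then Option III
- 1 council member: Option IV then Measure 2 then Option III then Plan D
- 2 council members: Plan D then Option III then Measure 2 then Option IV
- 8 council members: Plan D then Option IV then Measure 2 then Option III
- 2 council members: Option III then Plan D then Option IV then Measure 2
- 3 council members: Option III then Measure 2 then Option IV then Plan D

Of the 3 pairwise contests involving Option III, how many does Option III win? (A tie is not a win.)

Option III against each rival (17 council members):
Option III vs Measure 2: Measure 2 wins 10–7.
Option III vs Plan D: 6 to 11, Plan D.
Option III–Option IV: Option IV 10–7.
Option III beats no one; loses to Measure 2, Plan D, Option IV — 0 pairwise wins.

0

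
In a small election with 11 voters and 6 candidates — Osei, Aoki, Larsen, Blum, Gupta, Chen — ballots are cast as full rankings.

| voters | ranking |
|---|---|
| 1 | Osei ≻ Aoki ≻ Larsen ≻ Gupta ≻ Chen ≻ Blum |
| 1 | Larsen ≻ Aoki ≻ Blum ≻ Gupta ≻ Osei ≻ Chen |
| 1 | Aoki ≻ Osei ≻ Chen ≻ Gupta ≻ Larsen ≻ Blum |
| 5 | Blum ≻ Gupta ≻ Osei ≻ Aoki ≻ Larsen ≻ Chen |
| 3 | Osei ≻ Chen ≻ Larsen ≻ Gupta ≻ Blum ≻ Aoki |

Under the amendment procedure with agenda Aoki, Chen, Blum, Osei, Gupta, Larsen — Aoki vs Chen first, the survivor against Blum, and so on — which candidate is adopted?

Larsen

Round 1: Aoki vs Chen — 8–3, Aoki advances.
Round 2: Aoki vs Blum — 3–8, Blum advances.
Round 3: Blum vs Osei — 6–5, Blum advances.
Round 4: Blum vs Gupta — 6–5, Blum advances.
Round 5: Blum vs Larsen — 5–6, Larsen advances.
The agenda winner is Larsen.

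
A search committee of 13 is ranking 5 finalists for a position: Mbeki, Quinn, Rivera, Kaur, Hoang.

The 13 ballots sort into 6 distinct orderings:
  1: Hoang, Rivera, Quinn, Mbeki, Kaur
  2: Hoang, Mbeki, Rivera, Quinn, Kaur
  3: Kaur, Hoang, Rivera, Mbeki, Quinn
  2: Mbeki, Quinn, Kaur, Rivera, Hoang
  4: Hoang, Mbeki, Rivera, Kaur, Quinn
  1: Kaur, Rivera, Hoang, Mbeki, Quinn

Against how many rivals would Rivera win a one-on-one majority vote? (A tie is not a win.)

Rivera against each rival (13 committee members):
Rivera vs Mbeki: 1+3+1 = 5 for Rivera, 8 for Mbeki — Mbeki by 8–5.
Rivera vs Quinn: 11 to 2, Rivera.
Rivera vs Kaur: Rivera is ranked higher on 1+2+4 = 7 ballots, Kaur on 6. Rivera wins 7–6.
Rivera vs Hoang: Hoang wins 10–3.
Rivera beats Quinn, Kaur; loses to Mbeki, Hoang — 2 pairwise wins.

2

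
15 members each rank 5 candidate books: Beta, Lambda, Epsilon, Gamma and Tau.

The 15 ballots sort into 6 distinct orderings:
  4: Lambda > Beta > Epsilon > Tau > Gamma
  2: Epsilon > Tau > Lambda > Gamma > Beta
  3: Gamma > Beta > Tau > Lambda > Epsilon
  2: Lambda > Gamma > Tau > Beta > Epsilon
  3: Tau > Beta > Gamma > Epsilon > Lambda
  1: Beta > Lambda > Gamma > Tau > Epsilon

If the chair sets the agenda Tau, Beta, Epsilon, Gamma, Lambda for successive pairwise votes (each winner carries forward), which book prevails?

Lambda

Round 1: Tau vs Beta — 7–8, Beta advances.
Round 2: Beta vs Epsilon — 13–2, Beta advances.
Round 3: Beta vs Gamma — 8–7, Beta advances.
Round 4: Beta vs Lambda — 7–8, Lambda advances.
Lambda survives the agenda.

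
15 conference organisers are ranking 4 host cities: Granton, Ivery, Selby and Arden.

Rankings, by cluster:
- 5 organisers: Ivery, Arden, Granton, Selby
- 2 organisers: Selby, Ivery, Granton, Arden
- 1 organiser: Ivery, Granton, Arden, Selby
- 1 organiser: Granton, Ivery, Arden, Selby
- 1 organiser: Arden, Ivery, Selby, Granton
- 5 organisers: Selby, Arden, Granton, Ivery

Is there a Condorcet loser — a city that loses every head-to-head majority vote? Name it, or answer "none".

Granton

Head-to-head results (15 organisers):
Granton vs Ivery: Ivery wins 9–6.
Granton vs Selby: Selby wins 8–7.
Granton vs Arden: Arden wins 11–4.
Ivery vs Selby: Ivery preferred on 5+1+1+1 = 8 ballots; Ivery wins 8–7.
Ivery vs Arden: Ivery is ranked higher on 5+2+1+1 = 9 ballots, Arden on 6. Ivery wins 9–6.
Selby–Arden: Arden 8–7.
Granton loses to every other city — it is the Condorcet loser.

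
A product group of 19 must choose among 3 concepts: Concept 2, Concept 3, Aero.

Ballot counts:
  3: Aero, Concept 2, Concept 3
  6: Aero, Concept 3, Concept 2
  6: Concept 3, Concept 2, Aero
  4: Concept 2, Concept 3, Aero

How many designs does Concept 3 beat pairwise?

Concept 3 against each rival (19 engineers):
Concept 3 vs Concept 2: Concept 3 wins 12–7.
Concept 3 vs Aero: Concept 3, 10–9.
Concept 3 beats Concept 2, Aero — 2 pairwise wins.

2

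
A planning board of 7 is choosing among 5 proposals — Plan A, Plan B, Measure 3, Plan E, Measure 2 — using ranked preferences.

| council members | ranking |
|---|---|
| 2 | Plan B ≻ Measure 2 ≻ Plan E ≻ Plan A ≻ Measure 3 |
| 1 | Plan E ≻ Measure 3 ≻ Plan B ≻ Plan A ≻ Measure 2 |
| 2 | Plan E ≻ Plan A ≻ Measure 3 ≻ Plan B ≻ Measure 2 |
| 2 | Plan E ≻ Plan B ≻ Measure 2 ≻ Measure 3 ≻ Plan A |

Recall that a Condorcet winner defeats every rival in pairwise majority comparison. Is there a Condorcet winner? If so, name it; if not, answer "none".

Pairwise majorities:
Plan A vs Plan B: Plan B wins 5–2.
Plan A vs Measure 3: Plan A, 4–3.
Plan A vs Plan E: 0 to 7, Plan E.
Plan A vs Measure 2: Plan A is ranked higher on 1+2 = 3 ballots, Measure 2 on 4. Measure 2 wins 4–3.
Plan B vs Measure 3: Plan B preferred on 2+2 = 4 ballots; Plan B wins 4–3.
Plan B vs Plan E: Plan E wins 5–2.
Plan B vs Measure 2: Plan B preferred on 2+1+2+2 = 7 ballots; Plan B wins 7–0.
Measure 3–Plan E: Plan E 7–0.
Measure 3–Measure 2: Measure 2 4–3.
Plan E vs Measure 2: Plan E preferred on 1+2+2 = 5 ballots; Plan E wins 5–2.
Plan E beats each of Plan A, Plan B, Measure 3, Measure 2 — Plan E is the Condorcet winner.

Plan E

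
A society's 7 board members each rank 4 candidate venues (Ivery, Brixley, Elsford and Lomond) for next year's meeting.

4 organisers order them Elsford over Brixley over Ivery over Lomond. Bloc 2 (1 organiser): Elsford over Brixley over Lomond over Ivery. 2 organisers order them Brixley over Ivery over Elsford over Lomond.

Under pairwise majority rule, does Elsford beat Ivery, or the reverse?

Ballots ranking Elsford above Ivery: 4 + 1 = 5.
Ballots ranking Ivery above Elsford: 7 − 5 = 2.
Elsford wins the head-to-head 5–2.

Elsford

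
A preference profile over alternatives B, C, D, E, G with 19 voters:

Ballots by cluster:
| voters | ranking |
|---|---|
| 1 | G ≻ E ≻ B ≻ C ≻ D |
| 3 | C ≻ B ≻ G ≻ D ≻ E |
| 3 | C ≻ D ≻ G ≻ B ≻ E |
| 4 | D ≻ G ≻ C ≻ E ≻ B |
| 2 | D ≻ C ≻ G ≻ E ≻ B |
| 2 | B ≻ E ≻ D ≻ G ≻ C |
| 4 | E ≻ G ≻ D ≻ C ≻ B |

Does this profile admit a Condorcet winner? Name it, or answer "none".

D

Check each pair by majority over 19 ballots:
B vs C: 3 to 16, C.
B vs D: D wins 13–6.
B vs E: B is ranked higher on 3+3+2 = 8 ballots, E on 11. E wins 11–8.
B vs G: G, 14–5.
C vs D: D wins 12–7.
C vs E: C preferred on 3+3+4+2 = 12 ballots; C wins 12–7.
C–G: G 11–8.
D vs E: 12 to 7, D.
D–G: D 11–8.
E vs G: E is ranked higher on 2+4 = 6 ballots, G on 13. G wins 13–6.
Only D has no losses; D is the Condorcet winner.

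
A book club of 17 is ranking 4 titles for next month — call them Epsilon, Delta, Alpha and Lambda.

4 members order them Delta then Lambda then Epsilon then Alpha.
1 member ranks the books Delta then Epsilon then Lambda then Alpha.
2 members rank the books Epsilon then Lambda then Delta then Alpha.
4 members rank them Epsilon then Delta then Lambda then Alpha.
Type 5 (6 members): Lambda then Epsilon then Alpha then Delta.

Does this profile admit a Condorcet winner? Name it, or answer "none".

Pairwise majorities:
Epsilon vs Delta: Epsilon preferred on 2+4+6 = 12 ballots; Epsilon wins 12–5.
Epsilon vs Alpha: 4+1+2+4+6 = 17 for Epsilon, 0 for Alpha — Epsilon by 17–0.
Epsilon vs Lambda: Epsilon preferred on 1+2+4 = 7 ballots; Lambda wins 10–7.
Delta vs Alpha: 11 to 6, Delta.
Delta vs Lambda: Delta preferred on 4+1+4 = 9 ballots; Delta wins 9–8.
Alpha vs Lambda: Alpha is ranked higher on 0 ballots, Lambda on 17. Lambda wins 17–0.
Each book drops at least one matchup (Epsilon loses to Lambda; Delta loses to Epsilon; Alpha loses to Epsilon; Lambda loses to Delta); the cycle Epsilon beats Delta beats Lambda beats Epsilon rules out a Condorcet winner.

none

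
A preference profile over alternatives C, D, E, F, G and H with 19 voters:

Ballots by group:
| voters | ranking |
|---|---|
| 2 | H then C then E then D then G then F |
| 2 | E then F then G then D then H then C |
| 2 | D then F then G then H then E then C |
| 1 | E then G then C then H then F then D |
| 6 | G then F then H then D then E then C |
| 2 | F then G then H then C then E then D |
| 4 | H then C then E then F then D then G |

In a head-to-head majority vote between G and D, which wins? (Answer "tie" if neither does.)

G

Ballots ranking G above D: 2 + 1 + 6 + 2 = 11.
Ballots ranking D above G: 19 − 11 = 8.
G wins the head-to-head 11–8.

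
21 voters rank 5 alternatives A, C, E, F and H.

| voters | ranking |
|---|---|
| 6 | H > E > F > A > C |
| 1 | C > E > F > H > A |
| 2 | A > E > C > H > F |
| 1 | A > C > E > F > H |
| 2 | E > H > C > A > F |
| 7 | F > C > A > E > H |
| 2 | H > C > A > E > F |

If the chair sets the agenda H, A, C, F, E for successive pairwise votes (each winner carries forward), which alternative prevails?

Round 1: H vs A — 11–10, H advances.
Round 2: H vs C — 10–11, C advances.
Round 3: C vs F — 8–13, F advances.
Round 4: F vs E — 7–14, E advances.
The agenda winner is E.

E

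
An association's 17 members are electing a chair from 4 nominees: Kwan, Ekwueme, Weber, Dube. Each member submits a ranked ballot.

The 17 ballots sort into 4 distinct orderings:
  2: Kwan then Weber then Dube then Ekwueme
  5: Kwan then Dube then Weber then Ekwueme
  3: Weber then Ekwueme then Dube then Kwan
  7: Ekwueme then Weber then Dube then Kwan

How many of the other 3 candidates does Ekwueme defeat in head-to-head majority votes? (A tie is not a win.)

2

Ekwueme against each rival (17 voters):
Ekwueme vs Kwan: Ekwueme, 10–7.
Ekwueme vs Weber: Ekwueme is ranked higher on 7 ballots, Weber on 10. Weber wins 10–7.
Ekwueme vs Dube: Ekwueme wins 10–7.
Ekwueme beats Kwan, Dube; loses to Weber — 2 pairwise wins.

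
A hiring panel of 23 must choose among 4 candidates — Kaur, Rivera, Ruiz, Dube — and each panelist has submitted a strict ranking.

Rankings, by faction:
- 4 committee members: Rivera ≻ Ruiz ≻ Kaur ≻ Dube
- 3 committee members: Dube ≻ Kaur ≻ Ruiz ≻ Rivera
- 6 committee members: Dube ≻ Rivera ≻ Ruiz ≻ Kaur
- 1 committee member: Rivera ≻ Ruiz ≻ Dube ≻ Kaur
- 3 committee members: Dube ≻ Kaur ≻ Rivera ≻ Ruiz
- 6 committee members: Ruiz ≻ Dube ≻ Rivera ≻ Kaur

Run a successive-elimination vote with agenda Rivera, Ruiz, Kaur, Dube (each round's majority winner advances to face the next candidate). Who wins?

Round 1: Rivera vs Ruiz — 14–9, Rivera advances.
Round 2: Rivera vs Kaur — 17–6, Rivera advances.
Round 3: Rivera vs Dube — 5–18, Dube advances.
The agenda winner is Dube.

Dube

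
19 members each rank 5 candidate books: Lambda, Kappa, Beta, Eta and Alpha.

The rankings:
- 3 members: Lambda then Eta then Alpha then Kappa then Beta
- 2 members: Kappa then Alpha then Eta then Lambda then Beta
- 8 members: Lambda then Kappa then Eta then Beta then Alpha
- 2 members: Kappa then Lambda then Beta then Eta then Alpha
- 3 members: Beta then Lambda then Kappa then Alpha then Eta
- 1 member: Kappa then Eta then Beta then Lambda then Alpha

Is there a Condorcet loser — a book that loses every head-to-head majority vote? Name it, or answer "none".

Head-to-head results (19 members):
Lambda vs Kappa: Lambda, 14–5.
Lambda vs Beta: 15 to 4, Lambda.
Lambda vs Eta: Lambda is ranked higher on 3+8+2+3 = 16 ballots, Eta on 3. Lambda wins 16–3.
Lambda vs Alpha: Lambda is ranked higher on 3+8+2+3+1 = 17 ballots, Alpha on 2. Lambda wins 17–2.
Kappa vs Beta: 16 to 3, Kappa.
Kappa vs Eta: Kappa wins 16–3.
Kappa vs Alpha: Kappa, 16–3.
Beta–Eta: Eta 14–5.
Beta–Alpha: Beta 14–5.
Eta vs Alpha: Eta wins 14–5.
Alpha loses to every other book — it is the Condorcet loser.

Alpha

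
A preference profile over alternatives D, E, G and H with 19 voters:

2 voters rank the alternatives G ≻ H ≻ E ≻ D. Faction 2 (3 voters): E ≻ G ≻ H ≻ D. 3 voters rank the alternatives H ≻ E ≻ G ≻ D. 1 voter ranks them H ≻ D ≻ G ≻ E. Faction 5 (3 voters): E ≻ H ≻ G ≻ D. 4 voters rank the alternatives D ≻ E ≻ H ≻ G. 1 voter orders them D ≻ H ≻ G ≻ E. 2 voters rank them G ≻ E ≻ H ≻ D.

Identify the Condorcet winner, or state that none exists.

Pairwise majorities:
D vs E: D is ranked higher on 1+4+1 = 6 ballots, E on 13. E wins 13–6.
D vs G: 1+4+1 = 6 for D, 13 for G — G by 13–6.
D vs H: D preferred on 4+1 = 5 ballots; H wins 14–5.
E vs G: 3+3+3+4 = 13 for E, 6 for G — E by 13–6.
E vs H: 12 to 7, E.
G vs H: G is ranked higher on 2+3+2 = 7 ballots, H on 12. H wins 12–7.
Only E has no losses; E is the Condorcet winner.

E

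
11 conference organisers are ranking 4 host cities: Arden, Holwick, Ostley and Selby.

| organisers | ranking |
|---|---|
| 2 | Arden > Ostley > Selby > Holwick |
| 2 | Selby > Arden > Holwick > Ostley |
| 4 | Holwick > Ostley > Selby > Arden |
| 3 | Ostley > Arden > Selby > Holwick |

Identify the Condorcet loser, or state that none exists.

Pairwise majorities:
Arden vs Holwick: Arden, 7–4.
Arden–Ostley: Ostley 7–4.
Arden–Selby: Selby 6–5.
Holwick vs Ostley: Holwick, 6–5.
Holwick–Selby: Selby 7–4.
Ostley vs Selby: Ostley wins 9–2.
Each city has at least one pairwise win (Arden beats Holwick; Holwick beats Ostley; Ostley beats Arden; Selby beats Arden) — no Condorcet loser.

none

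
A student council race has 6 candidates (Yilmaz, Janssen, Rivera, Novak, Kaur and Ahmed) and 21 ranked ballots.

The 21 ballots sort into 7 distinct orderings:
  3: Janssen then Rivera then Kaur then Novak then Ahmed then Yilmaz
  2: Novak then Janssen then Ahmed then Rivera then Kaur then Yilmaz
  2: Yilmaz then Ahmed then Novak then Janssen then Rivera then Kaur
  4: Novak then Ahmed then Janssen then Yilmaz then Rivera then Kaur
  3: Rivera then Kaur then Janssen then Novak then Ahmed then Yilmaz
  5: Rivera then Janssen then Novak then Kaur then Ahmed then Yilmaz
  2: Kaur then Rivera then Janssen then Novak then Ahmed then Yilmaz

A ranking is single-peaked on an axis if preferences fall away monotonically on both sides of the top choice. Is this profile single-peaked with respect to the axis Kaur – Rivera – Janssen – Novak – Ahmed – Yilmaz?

Axis positions: Kaur=1, Rivera=2, Janssen=3, Novak=4, Ahmed=5, Yilmaz=6.
Cluster 1 (peak Janssen at position 3): ranking walks positions 3-2-1-4-5-6, expanding outward from the peak — single-peaked.
Cluster 2 (peak Novak at position 4): ranking walks positions 4-3-5-2-1-6, expanding outward from the peak — single-peaked.
Cluster 3 (peak Yilmaz at position 6): ranking walks positions 6-5-4-3-2-1, expanding outward from the peak — single-peaked.
Cluster 4 (peak Novak at position 4): ranking walks positions 4-5-3-6-2-1, expanding outward from the peak — single-peaked.
Cluster 5 (peak Rivera at position 2): ranking walks positions 2-1-3-4-5-6, expanding outward from the peak — single-peaked.
Cluster 6 (peak Rivera at position 2): ranking walks positions 2-3-4-1-5-6, expanding outward from the peak — single-peaked.
Cluster 7 (peak Kaur at position 1): ranking walks positions 1-2-3-4-5-6, expanding outward from the peak — single-peaked.
Every ranking is single-peaked on this axis.

yes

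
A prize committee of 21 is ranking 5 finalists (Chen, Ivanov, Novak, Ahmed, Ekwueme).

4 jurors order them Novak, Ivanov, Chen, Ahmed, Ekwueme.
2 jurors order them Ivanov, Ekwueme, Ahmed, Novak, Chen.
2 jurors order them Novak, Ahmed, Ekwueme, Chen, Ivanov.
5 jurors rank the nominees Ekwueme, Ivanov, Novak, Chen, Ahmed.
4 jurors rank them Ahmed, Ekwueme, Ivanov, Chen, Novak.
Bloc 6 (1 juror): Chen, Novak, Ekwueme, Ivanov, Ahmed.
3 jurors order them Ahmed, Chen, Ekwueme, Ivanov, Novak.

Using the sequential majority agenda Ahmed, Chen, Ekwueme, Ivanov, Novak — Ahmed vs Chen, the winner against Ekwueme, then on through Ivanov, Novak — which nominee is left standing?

Ivanov

Round 1: Ahmed vs Chen — 11–10, Ahmed advances.
Round 2: Ahmed vs Ekwueme — 13–8, Ahmed advances.
Round 3: Ahmed vs Ivanov — 9–12, Ivanov advances.
Round 4: Ivanov vs Novak — 14–7, Ivanov advances.
Ivanov survives the agenda.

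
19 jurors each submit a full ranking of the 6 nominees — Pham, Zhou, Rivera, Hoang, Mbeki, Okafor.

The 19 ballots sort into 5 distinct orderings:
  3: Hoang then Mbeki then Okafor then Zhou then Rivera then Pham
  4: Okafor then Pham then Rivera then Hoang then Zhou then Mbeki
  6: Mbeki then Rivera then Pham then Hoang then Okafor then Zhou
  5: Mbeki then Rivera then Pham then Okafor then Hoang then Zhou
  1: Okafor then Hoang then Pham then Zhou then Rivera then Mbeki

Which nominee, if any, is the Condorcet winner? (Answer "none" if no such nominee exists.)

Mbeki

Check each pair by majority over 19 ballots:
Pham vs Zhou: Pham, 16–3.
Pham vs Rivera: Rivera wins 14–5.
Pham–Hoang: Pham 15–4.
Pham–Mbeki: Mbeki 14–5.
Pham vs Okafor: Pham, 11–8.
Zhou–Rivera: Rivera 15–4.
Zhou–Hoang: Hoang 19–0.
Zhou vs Mbeki: Mbeki, 14–5.
Zhou vs Okafor: Okafor, 19–0.
Rivera vs Hoang: Rivera, 15–4.
Rivera vs Mbeki: Mbeki, 14–5.
Rivera–Okafor: Rivera 11–8.
Hoang–Mbeki: Mbeki 11–8.
Hoang vs Okafor: Okafor wins 10–9.
Mbeki–Okafor: Mbeki 14–5.
Only Mbeki has no losses; Mbeki is the Condorcet winner.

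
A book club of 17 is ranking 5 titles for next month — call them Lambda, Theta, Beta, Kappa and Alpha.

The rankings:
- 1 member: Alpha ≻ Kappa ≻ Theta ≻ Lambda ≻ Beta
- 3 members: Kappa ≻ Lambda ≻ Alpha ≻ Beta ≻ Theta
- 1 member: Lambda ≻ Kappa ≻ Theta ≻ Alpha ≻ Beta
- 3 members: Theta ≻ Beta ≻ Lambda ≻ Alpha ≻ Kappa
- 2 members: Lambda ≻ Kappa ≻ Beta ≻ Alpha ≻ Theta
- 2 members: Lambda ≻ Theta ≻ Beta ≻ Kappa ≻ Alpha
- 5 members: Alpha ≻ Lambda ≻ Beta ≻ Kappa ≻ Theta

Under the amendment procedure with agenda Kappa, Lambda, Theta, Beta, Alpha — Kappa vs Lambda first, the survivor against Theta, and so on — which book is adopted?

Round 1: Kappa vs Lambda — 4–13, Lambda advances.
Round 2: Lambda vs Theta — 13–4, Lambda advances.
Round 3: Lambda vs Beta — 14–3, Lambda advances.
Round 4: Lambda vs Alpha — 11–6, Lambda advances.
The agenda winner is Lambda.

Lambda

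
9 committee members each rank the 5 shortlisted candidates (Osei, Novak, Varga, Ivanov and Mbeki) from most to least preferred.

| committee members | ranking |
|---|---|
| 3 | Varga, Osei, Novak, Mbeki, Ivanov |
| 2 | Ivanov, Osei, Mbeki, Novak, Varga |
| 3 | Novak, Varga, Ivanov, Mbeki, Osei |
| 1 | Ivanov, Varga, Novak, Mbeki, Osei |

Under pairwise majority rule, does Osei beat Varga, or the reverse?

Ballots ranking Osei above Varga: 2.
Ballots ranking Varga above Osei: 9 − 2 = 7.
Varga wins the head-to-head 7–2.

Varga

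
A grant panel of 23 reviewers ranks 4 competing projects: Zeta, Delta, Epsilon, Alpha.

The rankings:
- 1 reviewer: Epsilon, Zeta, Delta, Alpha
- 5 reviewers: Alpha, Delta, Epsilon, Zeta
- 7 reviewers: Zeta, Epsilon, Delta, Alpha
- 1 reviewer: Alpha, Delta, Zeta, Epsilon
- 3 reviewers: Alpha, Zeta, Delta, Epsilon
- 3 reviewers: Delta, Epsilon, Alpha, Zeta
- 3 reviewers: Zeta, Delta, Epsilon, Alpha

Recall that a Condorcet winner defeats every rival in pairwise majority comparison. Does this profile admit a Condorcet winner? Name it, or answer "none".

none

Head-to-head results (23 reviewers):
Zeta vs Delta: Zeta is ranked higher on 1+7+3+3 = 14 ballots, Delta on 9. Zeta wins 14–9.
Zeta vs Epsilon: 14 to 9, Zeta.
Zeta vs Alpha: Zeta is ranked higher on 1+7+3 = 11 ballots, Alpha on 12. Alpha wins 12–11.
Delta vs Epsilon: Delta is ranked higher on 5+1+3+3+3 = 15 ballots, Epsilon on 8. Delta wins 15–8.
Delta vs Alpha: 1+7+3+3 = 14 for Delta, 9 for Alpha — Delta by 14–9.
Epsilon vs Alpha: Epsilon is ranked higher on 1+7+3+3 = 14 ballots, Alpha on 9. Epsilon wins 14–9.
No project is unbeaten: Zeta loses to Alpha; Delta loses to Zeta; Epsilon loses to Zeta; Alpha loses to Delta. In particular Zeta → Delta → Alpha → Zeta is a majority cycle — no Condorcet winner exists.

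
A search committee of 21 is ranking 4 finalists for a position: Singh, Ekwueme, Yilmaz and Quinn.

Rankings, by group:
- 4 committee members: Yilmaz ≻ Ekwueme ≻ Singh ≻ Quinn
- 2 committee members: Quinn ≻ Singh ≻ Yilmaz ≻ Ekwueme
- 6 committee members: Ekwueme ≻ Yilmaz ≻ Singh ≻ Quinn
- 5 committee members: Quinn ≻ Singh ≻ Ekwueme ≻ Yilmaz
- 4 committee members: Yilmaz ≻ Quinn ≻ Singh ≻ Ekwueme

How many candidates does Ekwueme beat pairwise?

Ekwueme against each rival (21 committee members):
Ekwueme vs Singh: Ekwueme is ranked higher on 4+6 = 10 ballots, Singh on 11. Singh wins 11–10.
Ekwueme vs Yilmaz: 11 to 10, Ekwueme.
Ekwueme vs Quinn: Quinn, 11–10.
Ekwueme beats Yilmaz; loses to Singh, Quinn — 1 pairwise win.

1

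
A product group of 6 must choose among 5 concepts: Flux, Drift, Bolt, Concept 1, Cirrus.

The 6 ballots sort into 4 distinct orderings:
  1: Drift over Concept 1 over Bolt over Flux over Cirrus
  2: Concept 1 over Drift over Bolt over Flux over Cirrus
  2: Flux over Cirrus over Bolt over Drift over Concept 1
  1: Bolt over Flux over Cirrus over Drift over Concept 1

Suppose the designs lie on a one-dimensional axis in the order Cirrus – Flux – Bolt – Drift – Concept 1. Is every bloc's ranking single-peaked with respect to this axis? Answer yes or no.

Axis positions: Cirrus=1, Flux=2, Bolt=3, Drift=4, Concept 1=5.
Bloc 1 (peak Drift at position 4): ranking walks positions 4-5-3-2-1, expanding outward from the peak — single-peaked.
Bloc 2 (peak Concept 1 at position 5): ranking walks positions 5-4-3-2-1, expanding outward from the peak — single-peaked.
Bloc 3 (peak Flux at position 2): ranking walks positions 2-1-3-4-5, expanding outward from the peak — single-peaked.
Bloc 4 (peak Bolt at position 3): ranking walks positions 3-2-1-4-5, expanding outward from the peak — single-peaked.
Every ranking is single-peaked on this axis.

yes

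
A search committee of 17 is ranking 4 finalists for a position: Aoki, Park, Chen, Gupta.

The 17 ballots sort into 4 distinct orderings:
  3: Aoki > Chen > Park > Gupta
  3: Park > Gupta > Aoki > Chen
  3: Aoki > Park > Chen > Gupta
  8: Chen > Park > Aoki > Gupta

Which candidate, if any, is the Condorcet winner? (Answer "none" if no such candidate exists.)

none

Head-to-head results (17 committee members):
Aoki vs Park: Aoki preferred on 3+3 = 6 ballots; Park wins 11–6.
Aoki vs Chen: 3+3+3 = 9 for Aoki, 8 for Chen — Aoki by 9–8.
Aoki vs Gupta: 3+3+8 = 14 for Aoki, 3 for Gupta — Aoki by 14–3.
Park vs Chen: Park is ranked higher on 3+3 = 6 ballots, Chen on 11. Chen wins 11–6.
Park vs Gupta: 3+3+3+8 = 17 for Park, 0 for Gupta — Park by 17–0.
Chen vs Gupta: 14 to 3, Chen.
Each candidate drops at least one matchup (Aoki loses to Park; Park loses to Chen; Chen loses to Aoki; Gupta loses to Aoki); the cycle Aoki → Chen → Park → Aoki rules out a Condorcet winner.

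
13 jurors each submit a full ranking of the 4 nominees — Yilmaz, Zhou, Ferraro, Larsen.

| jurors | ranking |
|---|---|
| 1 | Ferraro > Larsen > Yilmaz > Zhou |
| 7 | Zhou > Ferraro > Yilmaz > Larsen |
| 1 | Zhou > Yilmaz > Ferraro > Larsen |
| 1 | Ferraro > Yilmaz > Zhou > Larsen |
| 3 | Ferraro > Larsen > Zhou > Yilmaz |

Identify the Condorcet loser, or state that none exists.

Larsen

Pairwise majorities:
Yilmaz vs Zhou: Yilmaz is ranked higher on 1+1 = 2 ballots, Zhou on 11. Zhou wins 11–2.
Yilmaz vs Ferraro: 1 for Yilmaz, 12 for Ferraro — Ferraro by 12–1.
Yilmaz vs Larsen: Yilmaz is ranked higher on 7+1+1 = 9 ballots, Larsen on 4. Yilmaz wins 9–4.
Zhou vs Ferraro: Zhou, 8–5.
Zhou–Larsen: Zhou 9–4.
Ferraro vs Larsen: Ferraro wins 13–0.
Only Larsen has no wins; Larsen is the Condorcet loser.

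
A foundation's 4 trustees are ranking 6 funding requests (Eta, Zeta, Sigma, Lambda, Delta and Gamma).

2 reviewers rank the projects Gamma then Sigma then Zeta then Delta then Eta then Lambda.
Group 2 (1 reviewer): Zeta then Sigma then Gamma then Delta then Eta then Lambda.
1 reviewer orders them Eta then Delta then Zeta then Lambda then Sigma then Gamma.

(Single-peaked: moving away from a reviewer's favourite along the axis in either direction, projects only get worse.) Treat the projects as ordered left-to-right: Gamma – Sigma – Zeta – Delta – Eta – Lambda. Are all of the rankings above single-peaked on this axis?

yes

Axis positions: Gamma=1, Sigma=2, Zeta=3, Delta=4, Eta=5, Lambda=6.
Group 1 (peak Gamma at position 1): ranking walks positions 1-2-3-4-5-6, expanding outward from the peak — single-peaked.
Group 2 (peak Zeta at position 3): ranking walks positions 3-2-1-4-5-6, expanding outward from the peak — single-peaked.
Group 3 (peak Eta at position 5): ranking walks positions 5-4-3-6-2-1, expanding outward from the peak — single-peaked.
Every ranking is single-peaked on this axis.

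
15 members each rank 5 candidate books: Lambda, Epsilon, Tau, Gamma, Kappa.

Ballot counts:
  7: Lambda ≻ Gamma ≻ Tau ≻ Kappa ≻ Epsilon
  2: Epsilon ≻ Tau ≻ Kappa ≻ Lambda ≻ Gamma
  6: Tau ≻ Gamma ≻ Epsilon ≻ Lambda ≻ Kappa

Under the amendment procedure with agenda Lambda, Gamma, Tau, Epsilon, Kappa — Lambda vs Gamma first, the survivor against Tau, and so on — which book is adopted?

Tau

Round 1: Lambda vs Gamma — 9–6, Lambda advances.
Round 2: Lambda vs Tau — 7–8, Tau advances.
Round 3: Tau vs Epsilon — 13–2, Tau advances.
Round 4: Tau vs Kappa — 15–0, Tau advances.
Tau survives the agenda.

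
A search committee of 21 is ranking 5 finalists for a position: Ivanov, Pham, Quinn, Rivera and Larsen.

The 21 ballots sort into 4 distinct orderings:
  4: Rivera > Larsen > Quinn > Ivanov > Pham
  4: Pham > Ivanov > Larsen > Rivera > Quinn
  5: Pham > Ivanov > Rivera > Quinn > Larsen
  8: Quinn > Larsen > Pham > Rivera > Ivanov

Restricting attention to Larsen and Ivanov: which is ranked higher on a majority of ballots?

Larsen

Ballots ranking Larsen above Ivanov: 4 + 8 = 12.
Ballots ranking Ivanov above Larsen: 21 − 12 = 9.
Larsen wins the head-to-head 12–9.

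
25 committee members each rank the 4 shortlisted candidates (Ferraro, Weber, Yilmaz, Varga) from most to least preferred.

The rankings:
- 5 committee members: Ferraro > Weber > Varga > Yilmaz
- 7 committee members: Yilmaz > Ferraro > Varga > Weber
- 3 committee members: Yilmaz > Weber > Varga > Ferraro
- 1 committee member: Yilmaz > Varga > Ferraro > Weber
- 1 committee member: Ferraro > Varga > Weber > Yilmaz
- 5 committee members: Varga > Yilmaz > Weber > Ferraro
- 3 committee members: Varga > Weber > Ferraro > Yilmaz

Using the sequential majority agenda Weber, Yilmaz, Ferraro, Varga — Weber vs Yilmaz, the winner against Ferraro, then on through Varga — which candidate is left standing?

Round 1: Weber vs Yilmaz — 9–16, Yilmaz advances.
Round 2: Yilmaz vs Ferraro — 16–9, Yilmaz advances.
Round 3: Yilmaz vs Varga — 11–14, Varga advances.
Varga survives the agenda.

Varga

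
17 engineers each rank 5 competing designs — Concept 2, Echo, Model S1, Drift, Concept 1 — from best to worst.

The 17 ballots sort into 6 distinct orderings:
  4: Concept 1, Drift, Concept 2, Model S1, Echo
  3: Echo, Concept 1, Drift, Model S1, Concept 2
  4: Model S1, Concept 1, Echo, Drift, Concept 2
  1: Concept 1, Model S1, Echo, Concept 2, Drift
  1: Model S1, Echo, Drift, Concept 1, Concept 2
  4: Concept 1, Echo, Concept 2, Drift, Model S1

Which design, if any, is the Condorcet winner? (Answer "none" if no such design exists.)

Check each pair by majority over 17 ballots:
Concept 2 vs Echo: Concept 2 is ranked higher on 4 ballots, Echo on 13. Echo wins 13–4.
Concept 2 vs Model S1: Concept 2 preferred on 4+4 = 8 ballots; Model S1 wins 9–8.
Concept 2 vs Drift: Concept 2 is ranked higher on 1+4 = 5 ballots, Drift on 12. Drift wins 12–5.
Concept 2 vs Concept 1: 0 for Concept 2, 17 for Concept 1 — Concept 1 by 17–0.
Echo vs Model S1: Echo is ranked higher on 3+4 = 7 ballots, Model S1 on 10. Model S1 wins 10–7.
Echo vs Drift: Echo preferred on 3+4+1+1+4 = 13 ballots; Echo wins 13–4.
Echo vs Concept 1: Echo is ranked higher on 3+1 = 4 ballots, Concept 1 on 13. Concept 1 wins 13–4.
Model S1 vs Drift: 6 to 11, Drift.
Model S1 vs Concept 1: Model S1 is ranked higher on 4+1 = 5 ballots, Concept 1 on 12. Concept 1 wins 12–5.
Drift vs Concept 1: 1 to 16, Concept 1.
Concept 1 beats each of Concept 2, Echo, Model S1, Drift — Concept 1 is the Condorcet winner.

Concept 1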